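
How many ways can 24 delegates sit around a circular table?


Circular arrangements of 24 distinct objects: fix one position to break rotational symmetry.
(n-1)! = 23! = 25852016738884976640000

25852016738884976640000


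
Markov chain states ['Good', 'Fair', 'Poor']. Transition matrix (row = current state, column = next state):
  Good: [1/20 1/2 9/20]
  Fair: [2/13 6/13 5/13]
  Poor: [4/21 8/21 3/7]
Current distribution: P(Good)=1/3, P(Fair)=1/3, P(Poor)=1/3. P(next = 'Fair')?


P(next=Fair) = Σᵢ P(now=i)×P(i→Fair)
= 1/3×1/2 + 1/3×6/13 + 1/3×8/21
= 1/6 + 2/13 + 8/63 = 733/1638

P = 733/1638 ≈ 0.4475


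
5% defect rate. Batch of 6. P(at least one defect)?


P(all good) = (19/20)^6 = 47045881/64000000
P(≥1 defect) = 16954119/64000000

P = 16954119/64000000 ≈ 26.49%


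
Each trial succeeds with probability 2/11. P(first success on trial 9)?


Geometric: P(X=9) = (1-p)^(k-1)×p = (9/11)^8×2/11 = 86093442/2357947691

P(X=9) = 86093442/2357947691 ≈ 3.65%


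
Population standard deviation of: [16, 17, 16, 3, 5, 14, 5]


Mean = 76/7
  (16-76/7)²=1296/49
  (17-76/7)²=1849/49
  (16-76/7)²=1296/49
  (3-76/7)²=3025/49
  (5-76/7)²=1681/49
  (14-76/7)²=484/49
  (5-76/7)²=1681/49
Σ(x-μ)² = 1616/7
σ² = (1616/7)/7 = 1616/49

σ = √(1616/49) ≈ 5.7428


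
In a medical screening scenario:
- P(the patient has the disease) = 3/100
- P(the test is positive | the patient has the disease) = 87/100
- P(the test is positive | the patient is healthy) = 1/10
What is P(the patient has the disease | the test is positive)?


Using Bayes' theorem:
P(A|B) = P(B|A)·P(A) / P(B)

P(the test is positive) = 87/100 × 3/100 + 1/10 × 97/100
= 261/10000 + 97/1000 = 1231/10000

P(the patient has the disease|the test is positive) = (261/10000) / (1231/10000) = 261/1231

P(the patient has the disease|the test is positive) = 261/1231 ≈ 21.20%


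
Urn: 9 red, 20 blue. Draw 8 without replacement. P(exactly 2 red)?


Hypergeometric: C(9,2)×C(20,6)/C(29,8)
= 36×38760/4292145 = 31008/95381

P(X=2) = 31008/95381 ≈ 32.51%


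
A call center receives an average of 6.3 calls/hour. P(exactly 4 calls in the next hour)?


Poisson(λ=6.3): P(X=4) = e^(-λ)×λ^k/k!
= e^(-6.3) × 6.3^4 / 4!
≈ 0.001836304777 × 1575.2961 / 24 ≈ 0.120530

P(X=4) ≈ 0.120530 ≈ 12.05%


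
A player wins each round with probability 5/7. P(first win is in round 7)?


Geometric: P(X=7) = (1-p)^(k-1)×p = (2/7)^6×5/7 = 320/823543

P(X=7) = 320/823543 ≈ 0.04%


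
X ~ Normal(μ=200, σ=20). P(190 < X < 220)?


z₁=(190-200)/20=-0.5, z₂=(220-200)/20=1.0
P = Φ(1.0) - Φ(-0.5) = 0.841345 - 0.308538 = 0.532807 ≈ 0.5328

P(190 < X < 220) ≈ 0.5328


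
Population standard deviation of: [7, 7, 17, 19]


Mean = 50/4 = 25/2
  (7-25/2)²=121/4
  (7-25/2)²=121/4
  (17-25/2)²=81/4
  (19-25/2)²=169/4
Σ(x-μ)² = 123
σ² = 123/4

σ = √(123/4) ≈ 5.5453


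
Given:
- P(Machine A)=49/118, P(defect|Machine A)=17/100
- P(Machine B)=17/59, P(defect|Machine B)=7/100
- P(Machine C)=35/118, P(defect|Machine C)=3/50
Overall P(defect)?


P(B) = Σ P(B|Aᵢ)×P(Aᵢ)
  17/100×49/118 = 833/11800
  7/100×17/59 = 119/5900
  3/50×35/118 = 21/1180
Sum = 1281/11800

P(defect) = 1281/11800 ≈ 10.86%


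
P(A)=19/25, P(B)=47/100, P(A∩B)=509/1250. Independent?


P(A)×P(B) = 893/2500
P(A∩B) = 509/1250
Not equal → NOT independent

No, not independent


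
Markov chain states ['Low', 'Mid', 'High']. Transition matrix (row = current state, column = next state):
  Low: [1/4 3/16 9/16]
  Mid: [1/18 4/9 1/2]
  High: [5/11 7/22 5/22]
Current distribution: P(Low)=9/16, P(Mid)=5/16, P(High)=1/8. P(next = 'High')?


P(next=High) = Σᵢ P(now=i)×P(i→High)
= 9/16×9/16 + 5/16×1/2 + 1/8×5/22
= 81/256 + 5/32 + 5/176 = 1411/2816

P = 1411/2816 ≈ 0.5011


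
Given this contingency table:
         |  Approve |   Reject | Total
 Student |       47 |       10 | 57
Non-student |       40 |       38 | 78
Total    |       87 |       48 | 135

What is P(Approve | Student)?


P(Approve | Student) = 47/(47+10) = 47/57

P(Approve|Student) = 47/57 ≈ 82.46%


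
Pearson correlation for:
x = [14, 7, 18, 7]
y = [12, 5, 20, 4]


n=4, Σx=46, Σy=41, Σxy=591, Σx²=618, Σy²=585
r = (4×591 - 46×41)/√((4×618 - 46²)(4×585 - 41²))
= 478/√(356×659) = 478/√234604 ≈ 478/484.3594 ≈ 0.9869

r ≈ 0.9869


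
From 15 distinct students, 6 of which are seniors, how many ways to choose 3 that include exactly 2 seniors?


Choose 2 of the 6 seniors and 1 of the other 9 students:
C(6,2)×C(9,1) = 15×9 = 135

135


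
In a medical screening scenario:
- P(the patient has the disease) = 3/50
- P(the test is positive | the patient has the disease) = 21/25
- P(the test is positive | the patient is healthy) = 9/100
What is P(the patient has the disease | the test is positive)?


Using Bayes' theorem:
P(A|B) = P(B|A)·P(A) / P(B)

P(the test is positive) = 21/25 × 3/50 + 9/100 × 47/50
= 63/1250 + 423/5000 = 27/200

P(the patient has the disease|the test is positive) = (63/1250) / (27/200) = 28/75

P(the patient has the disease|the test is positive) = 28/75 ≈ 37.33%


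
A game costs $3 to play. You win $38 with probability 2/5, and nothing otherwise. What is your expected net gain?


E[gain] = (38-3)×2/5 + (-3)×3/5
= 14 - 9/5 = 61/5

Expected net gain = $61/5 ≈ $12.20


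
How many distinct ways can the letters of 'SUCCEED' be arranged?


Letters: 7, freq: {'S': 1, 'U': 1, 'C': 2, 'E': 2, 'D': 1}
7!/(1!×1!×2!×2!×1!) = 5040/4 = 1260

1260


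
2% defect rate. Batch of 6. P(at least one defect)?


P(all good) = (49/50)^6 = 13841287201/15625000000
P(≥1 defect) = 1783712799/15625000000

P = 1783712799/15625000000 ≈ 11.42%


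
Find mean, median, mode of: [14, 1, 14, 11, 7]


Sorted: [1, 7, 11, 14, 14]
Mean = 47/5
Median = 11
Freq: {14: 2, 1: 1, 11: 1, 7: 1}
Mode: [14]

Mean=47/5, Median=11, Mode=14


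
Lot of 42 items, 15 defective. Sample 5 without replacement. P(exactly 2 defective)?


Hypergeometric: C(15,2)×C(27,3)/C(42,5)
= 105×2925/850668 = 1125/3116

P(X=2) = 1125/3116 ≈ 36.10%


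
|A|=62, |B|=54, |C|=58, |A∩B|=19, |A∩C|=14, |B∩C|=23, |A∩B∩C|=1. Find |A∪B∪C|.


|A∪B∪C| = 62+54+58-19-14-23+1 = 119

|A∪B∪C| = 119


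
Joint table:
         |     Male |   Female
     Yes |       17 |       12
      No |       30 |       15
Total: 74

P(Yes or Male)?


P(Yes∨Male) = P(Yes) + P(Male) - P(Yes∧Male)
= (29 + 47 - 17)/74 = 59/74

P = 59/74 ≈ 79.73%


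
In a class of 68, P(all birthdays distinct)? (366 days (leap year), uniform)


P(all different) = Π(366-i)/366 for i=0..67
= (366/366)×(365/366)×...×(299/366)
= 0.001299

P ≈ 0.0013 ≈ 0.13%


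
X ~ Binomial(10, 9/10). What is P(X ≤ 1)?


P(X ≤ 1) = Σ P(X=i) for i=0..1
P(X=0) = 1/10000000000
P(X=1) = 9/1000000000
Sum = 91/10000000000

P(X ≤ 1) = 91/10000000000 ≈ 0.00%


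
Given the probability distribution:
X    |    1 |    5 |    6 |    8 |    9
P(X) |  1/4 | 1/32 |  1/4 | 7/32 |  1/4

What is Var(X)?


E[X] = 189/32
E[X²] = 1417/32
Var(X) = E[X²] - (E[X])² = 1417/32 - 35721/1024 = 9623/1024

Var(X) = 9623/1024 ≈ 9.3975


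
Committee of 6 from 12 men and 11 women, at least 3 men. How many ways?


Count by #men:
  3M,3W: C(12,3)×C(11,3)=36300
  4M,2W: C(12,4)×C(11,2)=27225
  5M,1W: C(12,5)×C(11,1)=8712
  6M,0W: C(12,6)×C(11,0)=924
Total = 73161

73161


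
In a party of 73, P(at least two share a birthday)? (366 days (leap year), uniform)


P(all different) = Π(366-i)/366 for i=0..72
= 0.000449
P(match) = 1 - 0.000449 = 0.999551

P ≈ 0.9996 ≈ 99.96%


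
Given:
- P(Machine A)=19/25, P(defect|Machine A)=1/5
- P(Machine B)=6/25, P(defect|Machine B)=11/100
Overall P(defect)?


P(B) = Σ P(B|Aᵢ)×P(Aᵢ)
  1/5×19/25 = 19/125
  11/100×6/25 = 33/1250
Sum = 223/1250

P(defect) = 223/1250 ≈ 17.84%


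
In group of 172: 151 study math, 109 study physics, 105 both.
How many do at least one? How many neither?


|A∪B| = 151+109-105 = 155
Neither = 172-155 = 17

At least one: 155; Neither: 17


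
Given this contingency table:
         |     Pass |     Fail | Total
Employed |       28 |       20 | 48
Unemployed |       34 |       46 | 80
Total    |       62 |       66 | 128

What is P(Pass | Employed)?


P(Pass | Employed) = 28/(28+20) = 28/48 = 7/12

P(Pass|Employed) = 7/12 ≈ 58.33%


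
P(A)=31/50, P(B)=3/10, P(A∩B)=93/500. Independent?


P(A)×P(B) = 93/500
P(A∩B) = 93/500
Equal ✓ → Independent

Yes, independent


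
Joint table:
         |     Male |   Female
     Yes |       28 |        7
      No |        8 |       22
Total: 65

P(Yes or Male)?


P(Yes∨Male) = P(Yes) + P(Male) - P(Yes∧Male)
= (35 + 36 - 28)/65 = 43/65

P = 43/65 ≈ 66.15%


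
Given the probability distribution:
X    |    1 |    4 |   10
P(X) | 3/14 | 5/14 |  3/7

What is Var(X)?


E[X] = 83/14
E[X²] = 683/14
Var(X) = E[X²] - (E[X])² = 683/14 - 6889/196 = 2673/196

Var(X) = 2673/196 ≈ 13.6378


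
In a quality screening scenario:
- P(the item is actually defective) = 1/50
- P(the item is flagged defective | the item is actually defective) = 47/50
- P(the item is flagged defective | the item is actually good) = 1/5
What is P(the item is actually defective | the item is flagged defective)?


Using Bayes' theorem:
P(A|B) = P(B|A)·P(A) / P(B)

P(the item is flagged defective) = 47/50 × 1/50 + 1/5 × 49/50
= 47/2500 + 49/250 = 537/2500

P(the item is actually defective|the item is flagged defective) = (47/2500) / (537/2500) = 47/537

P(the item is actually defective|the item is flagged defective) = 47/537 ≈ 8.75%


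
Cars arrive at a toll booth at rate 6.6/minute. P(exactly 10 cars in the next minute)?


Poisson(λ=6.6): P(X=10) = e^(-λ)×λ^k/k!
= e^(-6.6) × 6.6^10 / 10!
≈ 0.001360368038 × 156833688.091 / 3628800 ≈ 0.058794

P(X=10) ≈ 0.058794 ≈ 5.88%


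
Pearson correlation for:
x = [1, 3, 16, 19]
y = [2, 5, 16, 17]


n=4, Σx=39, Σy=40, Σxy=596, Σx²=627, Σy²=574
r = (4×596 - 39×40)/√((4×627 - 39²)(4×574 - 40²))
= 824/√(987×696) = 824/√686952 ≈ 824/828.8257 ≈ 0.9942

r ≈ 0.9942


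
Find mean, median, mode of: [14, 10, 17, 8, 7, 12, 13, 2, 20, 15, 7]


Sorted: [2, 7, 7, 8, 10, 12, 13, 14, 15, 17, 20]
Mean = 125/11
Median = 12
Freq: {14: 1, 10: 1, 17: 1, 8: 1, 7: 2, 12: 1, 13: 1, 2: 1, 20: 1, 15: 1}
Mode: [7]

Mean=125/11, Median=12, Mode=7


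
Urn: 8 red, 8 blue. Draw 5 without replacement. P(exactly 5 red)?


Hypergeometric: C(8,5)×C(8,0)/C(16,5)
= 56×1/4368 = 1/78

P(X=5) = 1/78 ≈ 1.28%


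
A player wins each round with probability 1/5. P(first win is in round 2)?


Geometric: P(X=2) = (1-p)^(k-1)×p = (4/5)^1×1/5 = 4/25

P(X=2) = 4/25 ≈ 16.00%


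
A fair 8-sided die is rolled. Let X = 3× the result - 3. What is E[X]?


E[die] = (1+8)/2 = 9/2
E[X] = 3×9/2 - 3 = 21/2

E[X] = 21/2


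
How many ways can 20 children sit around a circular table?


Circular arrangements of 20 distinct objects: fix one position to break rotational symmetry.
(n-1)! = 19! = 121645100408832000

121645100408832000


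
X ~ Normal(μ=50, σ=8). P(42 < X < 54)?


z₁=(42-50)/8=-1.0, z₂=(54-50)/8=0.5
P = Φ(0.5) - Φ(-1.0) = 0.691462 - 0.158655 = 0.532807 ≈ 0.5328

P(42 < X < 54) ≈ 0.5328


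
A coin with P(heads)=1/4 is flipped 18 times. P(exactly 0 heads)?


Binomial: P(X=0) = C(18,0)×p^0×(1-p)^18
= 1 × 1 × 387420489/68719476736 = 387420489/68719476736

P(X=0) = 387420489/68719476736 ≈ 0.56%


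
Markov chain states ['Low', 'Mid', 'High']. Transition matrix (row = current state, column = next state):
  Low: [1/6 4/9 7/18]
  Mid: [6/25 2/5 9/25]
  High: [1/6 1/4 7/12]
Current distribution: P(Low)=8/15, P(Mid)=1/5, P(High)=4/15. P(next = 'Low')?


P(next=Low) = Σᵢ P(now=i)×P(i→Low)
= 8/15×1/6 + 1/5×6/25 + 4/15×1/6
= 4/45 + 6/125 + 2/45 = 68/375

P = 68/375 ≈ 0.1813


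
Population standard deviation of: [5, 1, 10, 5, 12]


Mean = 33/5
  (5-33/5)²=64/25
  (1-33/5)²=784/25
  (10-33/5)²=289/25
  (5-33/5)²=64/25
  (12-33/5)²=729/25
Σ(x-μ)² = 386/5
σ² = (386/5)/5 = 386/25

σ = √(386/25) ≈ 3.9294


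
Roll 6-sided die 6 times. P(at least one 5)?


P(no 5)^6 = (5/6)^6 = 15625/46656
P(≥1) = 1 - 15625/46656 = 31031/46656

P = 31031/46656 ≈ 66.51%


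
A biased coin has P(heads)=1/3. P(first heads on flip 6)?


Geometric: P(X=6) = (1-p)^(k-1)×p = (2/3)^5×1/3 = 32/729

P(X=6) = 32/729 ≈ 4.39%


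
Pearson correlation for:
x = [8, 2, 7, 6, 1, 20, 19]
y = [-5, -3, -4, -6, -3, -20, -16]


n=7, Σx=63, Σy=-57, Σxy=-817, Σx²=915, Σy²=751
r = (7×(-817) - 63×(-57))/√((7×915 - 63²)(7×751 - (-57)²))
= -2128/√(2436×2008) = -2128/√4891488 ≈ -2128/2211.6709 ≈ -0.9622

r ≈ -0.9622


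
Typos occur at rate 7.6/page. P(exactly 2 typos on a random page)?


Poisson(λ=7.6): P(X=2) = e^(-λ)×λ^k/k!
= e^(-7.6) × 7.6^2 / 2!
≈ 0.0005004514334 × 57.76 / 2 ≈ 0.014453

P(X=2) ≈ 0.014453 ≈ 1.45%


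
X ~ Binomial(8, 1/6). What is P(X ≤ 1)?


P(X ≤ 1) = Σ P(X=i) for i=0..1
P(X=0) = 390625/1679616
P(X=1) = 78125/209952
Sum = 1015625/1679616

P(X ≤ 1) = 1015625/1679616 ≈ 60.47%


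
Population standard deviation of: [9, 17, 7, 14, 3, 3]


Mean = 53/6
  (9-53/6)²=1/36
  (17-53/6)²=2401/36
  (7-53/6)²=121/36
  (14-53/6)²=961/36
  (3-53/6)²=1225/36
  (3-53/6)²=1225/36
Σ(x-μ)² = 989/6
σ² = (989/6)/6 = 989/36

σ = √(989/36) ≈ 5.2414


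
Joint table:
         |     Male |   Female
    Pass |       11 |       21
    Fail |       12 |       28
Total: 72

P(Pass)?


P(Pass) = (11+21)/72 = 32/72 = 4/9

P(Pass) = 4/9 ≈ 44.44%


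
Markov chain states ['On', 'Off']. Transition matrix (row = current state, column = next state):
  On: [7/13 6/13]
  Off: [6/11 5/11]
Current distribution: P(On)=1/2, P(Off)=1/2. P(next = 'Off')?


P(next=Off) = Σᵢ P(now=i)×P(i→Off)
= 1/2×6/13 + 1/2×5/11
= 3/13 + 5/22 = 131/286

P = 131/286 ≈ 0.4580


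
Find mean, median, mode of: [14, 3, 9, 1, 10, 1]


Sorted: [1, 1, 3, 9, 10, 14]
Mean = 38/6 = 19/3
Median = 6
Freq: {14: 1, 3: 1, 9: 1, 1: 2, 10: 1}
Mode: [1]

Mean=19/3, Median=6, Mode=1


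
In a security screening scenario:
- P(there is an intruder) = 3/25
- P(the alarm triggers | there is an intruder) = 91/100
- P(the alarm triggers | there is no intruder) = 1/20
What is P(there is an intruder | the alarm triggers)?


Using Bayes' theorem:
P(A|B) = P(B|A)·P(A) / P(B)

P(the alarm triggers) = 91/100 × 3/25 + 1/20 × 22/25
= 273/2500 + 11/250 = 383/2500

P(there is an intruder|the alarm triggers) = (273/2500) / (383/2500) = 273/383

P(there is an intruder|the alarm triggers) = 273/383 ≈ 71.28%


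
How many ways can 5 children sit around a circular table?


Circular arrangements of 5 distinct objects: fix one position to break rotational symmetry.
(n-1)! = 4! = 24

24


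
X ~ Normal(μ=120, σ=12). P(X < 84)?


z = (84-120)/12 = -3.0
P(Z < -3.0) = 0.0013

P(X < 84) ≈ 0.0013


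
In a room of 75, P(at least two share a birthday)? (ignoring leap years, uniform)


P(all different) = Π(365-i)/365 for i=0..74
= 0.000280
P(match) = 1 - 0.000280 = 0.999720

P ≈ 0.9997 ≈ 99.97%


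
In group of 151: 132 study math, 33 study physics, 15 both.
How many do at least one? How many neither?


|A∪B| = 132+33-15 = 150
Neither = 151-150 = 1

At least one: 150; Neither: 1


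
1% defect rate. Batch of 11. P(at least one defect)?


P(all good) = (99/100)^11 = 8953382542587164451099/10000000000000000000000
P(≥1 defect) = 1046617457412835548901/10000000000000000000000

P = 1046617457412835548901/10000000000000000000000 ≈ 10.47%


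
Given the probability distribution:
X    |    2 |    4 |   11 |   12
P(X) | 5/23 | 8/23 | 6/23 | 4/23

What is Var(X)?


E[X] = 156/23
E[X²] = 1450/23
Var(X) = E[X²] - (E[X])² = 1450/23 - 24336/529 = 9014/529

Var(X) = 9014/529 ≈ 17.0397


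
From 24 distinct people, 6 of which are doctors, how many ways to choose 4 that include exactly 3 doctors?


Choose 3 of the 6 doctors and 1 of the other 18 people:
C(6,3)×C(18,1) = 20×18 = 360

360


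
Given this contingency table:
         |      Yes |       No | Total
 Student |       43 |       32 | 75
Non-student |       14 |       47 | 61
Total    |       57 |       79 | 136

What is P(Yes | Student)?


P(Yes | Student) = 43/(43+32) = 43/75

P(Yes|Student) = 43/75 ≈ 57.33%


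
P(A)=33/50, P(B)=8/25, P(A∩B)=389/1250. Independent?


P(A)×P(B) = 132/625
P(A∩B) = 389/1250
Not equal → NOT independent

No, not independent


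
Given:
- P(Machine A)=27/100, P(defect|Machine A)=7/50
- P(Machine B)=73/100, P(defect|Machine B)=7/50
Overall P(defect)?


P(B) = Σ P(B|Aᵢ)×P(Aᵢ)
  7/50×27/100 = 189/5000
  7/50×73/100 = 511/5000
Sum = 7/50

P(defect) = 7/50 ≈ 14.00%


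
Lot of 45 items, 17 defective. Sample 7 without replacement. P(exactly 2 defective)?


Hypergeometric: C(17,2)×C(28,5)/C(45,7)
= 136×98280/45379620 = 5712/19393

P(X=2) = 5712/19393 ≈ 29.45%


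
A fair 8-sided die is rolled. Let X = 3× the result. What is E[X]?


E[die] = (1+8)/2 = 9/2
E[X] = 3 × 9/2 = 27/2

E[X] = 27/2


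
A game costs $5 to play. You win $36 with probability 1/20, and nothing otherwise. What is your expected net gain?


E[gain] = (36-5)×1/20 + (-5)×19/20
= 31/20 - 19/4 = -16/5

Expected net gain = $-16/5 ≈ $-3.20


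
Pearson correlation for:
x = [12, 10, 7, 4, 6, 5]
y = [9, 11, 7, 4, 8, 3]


n=6, Σx=44, Σy=42, Σxy=346, Σx²=370, Σy²=340
r = (6×346 - 44×42)/√((6×370 - 44²)(6×340 - 42²))
= 228/√(284×276) = 228/√78384 ≈ 228/279.9714 ≈ 0.8144

r ≈ 0.8144


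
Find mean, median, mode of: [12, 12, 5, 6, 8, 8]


Sorted: [5, 6, 8, 8, 12, 12]
Mean = 51/6 = 17/2
Median = 8
Freq: {12: 2, 5: 1, 6: 1, 8: 2}
Mode: [8, 12]

Mean=17/2, Median=8, Mode=[8, 12]


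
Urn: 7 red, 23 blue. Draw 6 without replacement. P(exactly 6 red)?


Hypergeometric: C(7,6)×C(23,0)/C(30,6)
= 7×1/593775 = 1/84825

P(X=6) = 1/84825 ≈ 0.00%


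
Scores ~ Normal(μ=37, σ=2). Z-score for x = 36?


z = (x - μ)/σ = (36 - 37)/2 = -0.5

z = -0.5


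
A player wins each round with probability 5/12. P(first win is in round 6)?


Geometric: P(X=6) = (1-p)^(k-1)×p = (7/12)^5×5/12 = 84035/2985984

P(X=6) = 84035/2985984 ≈ 2.81%


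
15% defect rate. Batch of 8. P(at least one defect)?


P(all good) = (17/20)^8 = 6975757441/25600000000
P(≥1 defect) = 18624242559/25600000000

P = 18624242559/25600000000 ≈ 72.75%


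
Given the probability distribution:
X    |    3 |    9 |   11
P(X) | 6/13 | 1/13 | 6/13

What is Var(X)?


E[X] = 93/13
E[X²] = 861/13
Var(X) = E[X²] - (E[X])² = 861/13 - 8649/169 = 2544/169

Var(X) = 2544/169 ≈ 15.0533


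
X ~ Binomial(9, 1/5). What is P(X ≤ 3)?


P(X ≤ 3) = Σ P(X=i) for i=0..3
P(X=0) = 262144/1953125
P(X=1) = 589824/1953125
P(X=2) = 589824/1953125
P(X=3) = 344064/1953125
Sum = 1785856/1953125

P(X ≤ 3) = 1785856/1953125 ≈ 91.44%


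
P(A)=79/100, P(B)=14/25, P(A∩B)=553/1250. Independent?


P(A)×P(B) = 553/1250
P(A∩B) = 553/1250
Equal ✓ → Independent

Yes, independent


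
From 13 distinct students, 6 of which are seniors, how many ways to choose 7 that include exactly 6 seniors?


Choose 6 of the 6 seniors and 1 of the other 7 students:
C(6,6)×C(7,1) = 1×7 = 7

7


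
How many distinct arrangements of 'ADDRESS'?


Letters: 7, freq: {'A': 1, 'D': 2, 'R': 1, 'E': 1, 'S': 2}
7!/(1!×2!×1!×1!×2!) = 5040/4 = 1260

1260


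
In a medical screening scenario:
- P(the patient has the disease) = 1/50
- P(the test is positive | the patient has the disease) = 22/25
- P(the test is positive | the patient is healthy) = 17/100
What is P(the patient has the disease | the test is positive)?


Using Bayes' theorem:
P(A|B) = P(B|A)·P(A) / P(B)

P(the test is positive) = 22/25 × 1/50 + 17/100 × 49/50
= 11/625 + 833/5000 = 921/5000

P(the patient has the disease|the test is positive) = (11/625) / (921/5000) = 88/921

P(the patient has the disease|the test is positive) = 88/921 ≈ 9.55%


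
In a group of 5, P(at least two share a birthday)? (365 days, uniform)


P(all different) = Π(365-i)/365 for i=0..4
= 0.972864
P(match) = 1 - 0.972864 = 0.027136

P ≈ 0.0271 ≈ 2.71%


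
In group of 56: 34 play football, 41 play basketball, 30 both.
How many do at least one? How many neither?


|A∪B| = 34+41-30 = 45
Neither = 56-45 = 11

At least one: 45; Neither: 11


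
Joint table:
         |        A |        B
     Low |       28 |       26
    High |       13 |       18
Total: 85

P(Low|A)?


P(Low|A) = 28/(28+13) = 28/41

P = 28/41 ≈ 68.29%


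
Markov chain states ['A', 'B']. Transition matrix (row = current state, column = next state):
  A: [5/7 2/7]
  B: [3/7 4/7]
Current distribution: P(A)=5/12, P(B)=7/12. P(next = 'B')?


P(next=B) = Σᵢ P(now=i)×P(i→B)
= 5/12×2/7 + 7/12×4/7
= 5/42 + 1/3 = 19/42

P = 19/42 ≈ 0.4524


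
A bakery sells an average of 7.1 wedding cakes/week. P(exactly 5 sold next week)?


Poisson(λ=7.1): P(X=5) = e^(-λ)×λ^k/k!
= e^(-7.1) × 7.1^5 / 5!
≈ 0.0008251049233 × 18042.29351 / 120 ≈ 0.124057

P(X=5) ≈ 0.124057 ≈ 12.41%


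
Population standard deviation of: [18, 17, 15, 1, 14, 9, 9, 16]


Mean = 99/8
  (18-99/8)²=2025/64
  (17-99/8)²=1369/64
  (15-99/8)²=441/64
  (1-99/8)²=8281/64
  (14-99/8)²=169/64
  (9-99/8)²=729/64
  (9-99/8)²=729/64
  (16-99/8)²=841/64
Σ(x-μ)² = 1823/8
σ² = (1823/8)/8 = 1823/64

σ = √(1823/64) ≈ 5.3371


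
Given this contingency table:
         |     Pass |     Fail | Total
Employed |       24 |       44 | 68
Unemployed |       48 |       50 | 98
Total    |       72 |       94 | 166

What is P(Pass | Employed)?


P(Pass | Employed) = 24/(24+44) = 24/68 = 6/17

P(Pass|Employed) = 6/17 ≈ 35.29%


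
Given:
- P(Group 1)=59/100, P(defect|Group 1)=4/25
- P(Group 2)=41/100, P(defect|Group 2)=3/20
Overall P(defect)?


P(B) = Σ P(B|Aᵢ)×P(Aᵢ)
  4/25×59/100 = 59/625
  3/20×41/100 = 123/2000
Sum = 1559/10000

P(defect) = 1559/10000 ≈ 15.59%


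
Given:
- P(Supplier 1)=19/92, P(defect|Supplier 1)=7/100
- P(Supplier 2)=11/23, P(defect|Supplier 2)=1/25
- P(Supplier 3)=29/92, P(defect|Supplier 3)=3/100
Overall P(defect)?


P(B) = Σ P(B|Aᵢ)×P(Aᵢ)
  7/100×19/92 = 133/9200
  1/25×11/23 = 11/575
  3/100×29/92 = 87/9200
Sum = 99/2300

P(defect) = 99/2300 ≈ 4.30%


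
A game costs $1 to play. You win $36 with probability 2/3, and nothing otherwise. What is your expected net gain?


E[gain] = (36-1)×2/3 + (-1)×1/3
= 70/3 - 1/3 = 23

Expected net gain = $23 ≈ $23.00


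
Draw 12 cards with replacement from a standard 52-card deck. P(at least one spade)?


P(not a spade) = 39/52 = 3/4
P(none in 12 draws) = (3/4)^12 = 531441/16777216
P(≥1 spade) = 1 - 531441/16777216 = 16245775/16777216

P = 16245775/16777216 ≈ 96.83%


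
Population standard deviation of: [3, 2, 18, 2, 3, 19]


Mean = 47/6
  (3-47/6)²=841/36
  (2-47/6)²=1225/36
  (18-47/6)²=3721/36
  (2-47/6)²=1225/36
  (3-47/6)²=841/36
  (19-47/6)²=4489/36
Σ(x-μ)² = 2057/6
σ² = (2057/6)/6 = 2057/36

σ = √(2057/36) ≈ 7.5590


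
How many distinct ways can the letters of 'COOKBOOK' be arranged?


Letters: 8, freq: {'C': 1, 'O': 4, 'K': 2, 'B': 1}
8!/(1!×4!×2!×1!) = 40320/48 = 840

840


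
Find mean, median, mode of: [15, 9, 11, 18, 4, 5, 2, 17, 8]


Sorted: [2, 4, 5, 8, 9, 11, 15, 17, 18]
Mean = 89/9
Median = 9
Freq: {15: 1, 9: 1, 11: 1, 18: 1, 4: 1, 5: 1, 2: 1, 17: 1, 8: 1}
Mode: No mode

Mean=89/9, Median=9, Mode=No mode


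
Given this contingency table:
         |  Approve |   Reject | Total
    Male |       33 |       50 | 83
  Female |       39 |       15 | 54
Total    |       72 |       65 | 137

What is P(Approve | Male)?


P(Approve | Male) = 33/(33+50) = 33/83

P(Approve|Male) = 33/83 ≈ 39.76%


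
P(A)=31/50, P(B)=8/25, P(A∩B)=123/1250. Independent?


P(A)×P(B) = 124/625
P(A∩B) = 123/1250
Not equal → NOT independent

No, not independent


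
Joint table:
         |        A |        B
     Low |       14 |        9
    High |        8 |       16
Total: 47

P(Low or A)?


P(Low∨A) = P(Low) + P(A) - P(Low∧A)
= (23 + 22 - 14)/47 = 31/47

P = 31/47 ≈ 65.96%


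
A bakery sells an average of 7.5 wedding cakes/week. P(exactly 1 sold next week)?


Poisson(λ=7.5): P(X=1) = e^(-λ)×λ^k/k!
= e^(-7.5) × 7.5^1 / 1!
≈ 0.0005530843701 × 7.5 / 1 ≈ 0.004148

P(X=1) ≈ 0.004148 ≈ 0.41%


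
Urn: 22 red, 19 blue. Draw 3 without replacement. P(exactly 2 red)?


Hypergeometric: C(22,2)×C(19,1)/C(41,3)
= 231×19/10660 = 4389/10660

P(X=2) = 4389/10660 ≈ 41.17%


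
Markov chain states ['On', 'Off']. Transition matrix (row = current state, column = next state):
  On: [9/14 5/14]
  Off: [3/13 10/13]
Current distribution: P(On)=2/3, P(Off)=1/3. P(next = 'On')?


P(next=On) = Σᵢ P(now=i)×P(i→On)
= 2/3×9/14 + 1/3×3/13
= 3/7 + 1/13 = 46/91

P = 46/91 ≈ 0.5055


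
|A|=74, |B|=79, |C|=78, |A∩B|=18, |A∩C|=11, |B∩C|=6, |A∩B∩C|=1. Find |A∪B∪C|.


|A∪B∪C| = 74+79+78-18-11-6+1 = 197

|A∪B∪C| = 197


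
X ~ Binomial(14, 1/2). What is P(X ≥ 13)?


P(X ≥ 13) = Σ P(X=i) for i=13..14
P(X=13) = 7/8192
P(X=14) = 1/16384
Sum = 15/16384

P(X ≥ 13) = 15/16384 ≈ 0.09%


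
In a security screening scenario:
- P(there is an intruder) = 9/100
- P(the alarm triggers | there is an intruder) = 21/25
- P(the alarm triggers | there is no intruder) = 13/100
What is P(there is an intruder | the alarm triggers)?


Using Bayes' theorem:
P(A|B) = P(B|A)·P(A) / P(B)

P(the alarm triggers) = 21/25 × 9/100 + 13/100 × 91/100
= 189/2500 + 1183/10000 = 1939/10000

P(there is an intruder|the alarm triggers) = (189/2500) / (1939/10000) = 108/277

P(there is an intruder|the alarm triggers) = 108/277 ≈ 38.99%


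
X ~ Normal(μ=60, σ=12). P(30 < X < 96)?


z₁=(30-60)/12=-2.5, z₂=(96-60)/12=3.0
P = Φ(3.0) - Φ(-2.5) = 0.998650 - 0.006210 = 0.992440 ≈ 0.9924

P(30 < X < 96) ≈ 0.9924


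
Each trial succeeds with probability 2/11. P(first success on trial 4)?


Geometric: P(X=4) = (1-p)^(k-1)×p = (9/11)^3×2/11 = 1458/14641

P(X=4) = 1458/14641 ≈ 9.96%


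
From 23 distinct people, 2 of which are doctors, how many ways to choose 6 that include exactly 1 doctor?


Choose 1 of the 2 doctors and 5 of the other 21 people:
C(2,1)×C(21,5) = 2×20349 = 40698

40698


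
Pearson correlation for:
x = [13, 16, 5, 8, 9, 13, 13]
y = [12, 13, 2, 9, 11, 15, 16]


n=7, Σx=77, Σy=78, Σxy=948, Σx²=933, Σy²=1000
r = (7×948 - 77×78)/√((7×933 - 77²)(7×1000 - 78²))
= 630/√(602×916) = 630/√551432 ≈ 630/742.5847 ≈ 0.8484

r ≈ 0.8484


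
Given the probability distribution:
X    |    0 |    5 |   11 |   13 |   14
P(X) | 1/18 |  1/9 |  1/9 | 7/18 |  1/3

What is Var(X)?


E[X] = 23/2
E[X²] = 2651/18
Var(X) = E[X²] - (E[X])² = 2651/18 - 529/4 = 541/36

Var(X) = 541/36 ≈ 15.0278


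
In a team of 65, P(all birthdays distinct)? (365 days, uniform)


P(all different) = Π(365-i)/365 for i=0..64
= (365/365)×(364/365)×...×(301/365)
= 0.002317

P ≈ 0.0023 ≈ 0.23%


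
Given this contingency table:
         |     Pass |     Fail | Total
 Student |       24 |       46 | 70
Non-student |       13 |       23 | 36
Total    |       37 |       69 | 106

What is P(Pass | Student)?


P(Pass | Student) = 24/(24+46) = 24/70 = 12/35

P(Pass|Student) = 12/35 ≈ 34.29%


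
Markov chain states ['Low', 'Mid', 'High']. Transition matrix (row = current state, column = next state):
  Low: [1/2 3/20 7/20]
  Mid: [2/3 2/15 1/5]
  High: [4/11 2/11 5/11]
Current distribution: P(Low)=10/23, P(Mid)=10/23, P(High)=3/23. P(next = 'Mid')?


P(next=Mid) = Σᵢ P(now=i)×P(i→Mid)
= 10/23×3/20 + 10/23×2/15 + 3/23×2/11
= 3/46 + 4/69 + 6/253 = 223/1518

P = 223/1518 ≈ 0.1469


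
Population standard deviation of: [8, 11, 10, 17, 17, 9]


Mean = 72/6 = 12
  (8-12)²=16
  (11-12)²=1
  (10-12)²=4
  (17-12)²=25
  (17-12)²=25
  (9-12)²=9
Σ(x-μ)² = 80
σ² = 80/6 = 40/3

σ = √(40/3) ≈ 3.6515


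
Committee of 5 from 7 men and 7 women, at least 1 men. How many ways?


Count by #men:
  1M,4W: C(7,1)×C(7,4)=245
  2M,3W: C(7,2)×C(7,3)=735
  3M,2W: C(7,3)×C(7,2)=735
  4M,1W: C(7,4)×C(7,1)=245
  5M,0W: C(7,5)×C(7,0)=21
Total = 1981

1981


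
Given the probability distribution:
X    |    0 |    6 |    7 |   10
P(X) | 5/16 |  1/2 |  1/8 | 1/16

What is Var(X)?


E[X] = 9/2
E[X²] = 243/8
Var(X) = E[X²] - (E[X])² = 243/8 - 81/4 = 81/8

Var(X) = 81/8 ≈ 10.1250


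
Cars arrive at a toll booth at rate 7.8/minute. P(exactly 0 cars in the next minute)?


Poisson(λ=7.8): P(X=0) = e^(-λ)×λ^k/k!
= e^(-7.8) × 7.8^0 / 0!
≈ 0.000409734979 × 1 / 1 ≈ 0.000410

P(X=0) ≈ 0.000410 ≈ 0.04%


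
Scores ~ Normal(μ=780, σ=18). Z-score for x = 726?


z = (x - μ)/σ = (726 - 780)/18 = -3.0

z = -3.0


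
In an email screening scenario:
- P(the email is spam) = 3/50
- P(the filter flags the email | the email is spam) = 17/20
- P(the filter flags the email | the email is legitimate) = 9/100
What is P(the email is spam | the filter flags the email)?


Using Bayes' theorem:
P(A|B) = P(B|A)·P(A) / P(B)

P(the filter flags the email) = 17/20 × 3/50 + 9/100 × 47/50
= 51/1000 + 423/5000 = 339/2500

P(the email is spam|the filter flags the email) = (51/1000) / (339/2500) = 85/226

P(the email is spam|the filter flags the email) = 85/226 ≈ 37.61%


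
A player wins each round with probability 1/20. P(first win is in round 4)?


Geometric: P(X=4) = (1-p)^(k-1)×p = (19/20)^3×1/20 = 6859/160000

P(X=4) = 6859/160000 ≈ 4.29%


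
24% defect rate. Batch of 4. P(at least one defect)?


P(all good) = (19/25)^4 = 130321/390625
P(≥1 defect) = 260304/390625

P = 260304/390625 ≈ 66.64%


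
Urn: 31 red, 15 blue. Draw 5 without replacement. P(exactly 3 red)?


Hypergeometric: C(31,3)×C(15,2)/C(46,5)
= 4495×105/1370754 = 22475/65274

P(X=3) = 22475/65274 ≈ 34.43%


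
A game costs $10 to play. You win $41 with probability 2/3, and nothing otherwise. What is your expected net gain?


E[gain] = (41-10)×2/3 + (-10)×1/3
= 62/3 - 10/3 = 52/3

Expected net gain = $52/3 ≈ $17.33


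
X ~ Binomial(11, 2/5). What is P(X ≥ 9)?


P(X ≥ 9) = Σ P(X=i) for i=9..11
P(X=9) = 50688/9765625
P(X=10) = 33792/48828125
P(X=11) = 2048/48828125
Sum = 57856/9765625

P(X ≥ 9) = 57856/9765625 ≈ 0.59%


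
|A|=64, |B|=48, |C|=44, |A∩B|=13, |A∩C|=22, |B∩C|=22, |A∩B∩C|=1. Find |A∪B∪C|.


|A∪B∪C| = 64+48+44-13-22-22+1 = 100

|A∪B∪C| = 100


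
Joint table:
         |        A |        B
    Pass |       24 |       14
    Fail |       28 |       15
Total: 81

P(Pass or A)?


P(Pass∨A) = P(Pass) + P(A) - P(Pass∧A)
= (38 + 52 - 24)/81 = 66/81 = 22/27

P = 22/27 ≈ 81.48%


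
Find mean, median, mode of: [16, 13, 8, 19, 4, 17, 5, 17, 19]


Sorted: [4, 5, 8, 13, 16, 17, 17, 19, 19]
Mean = 118/9
Median = 16
Freq: {16: 1, 13: 1, 8: 1, 19: 2, 4: 1, 17: 2, 5: 1}
Mode: [17, 19]

Mean=118/9, Median=16, Mode=[17, 19]


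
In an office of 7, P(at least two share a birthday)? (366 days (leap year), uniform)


P(all different) = Π(366-i)/366 for i=0..6
= 0.943914
P(match) = 1 - 0.943914 = 0.056086

P ≈ 0.0561 ≈ 5.61%


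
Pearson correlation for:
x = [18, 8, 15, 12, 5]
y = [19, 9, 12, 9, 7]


n=5, Σx=58, Σy=56, Σxy=737, Σx²=782, Σy²=716
r = (5×737 - 58×56)/√((5×782 - 58²)(5×716 - 56²))
= 437/√(546×444) = 437/√242424 ≈ 437/492.3657 ≈ 0.8876

r ≈ 0.8876


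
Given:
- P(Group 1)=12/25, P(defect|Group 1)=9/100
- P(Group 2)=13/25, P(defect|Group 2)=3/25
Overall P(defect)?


P(B) = Σ P(B|Aᵢ)×P(Aᵢ)
  9/100×12/25 = 27/625
  3/25×13/25 = 39/625
Sum = 66/625

P(defect) = 66/625 ≈ 10.56%


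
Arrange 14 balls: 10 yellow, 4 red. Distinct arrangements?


14!/(10!×4!) = 1001

1001


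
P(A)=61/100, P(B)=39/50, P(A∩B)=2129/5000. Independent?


P(A)×P(B) = 2379/5000
P(A∩B) = 2129/5000
Not equal → NOT independent

No, not independent


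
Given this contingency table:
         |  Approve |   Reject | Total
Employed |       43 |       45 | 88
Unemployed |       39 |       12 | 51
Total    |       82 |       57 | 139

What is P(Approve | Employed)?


P(Approve | Employed) = 43/(43+45) = 43/88

P(Approve|Employed) = 43/88 ≈ 48.86%


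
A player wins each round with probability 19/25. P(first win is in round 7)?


Geometric: P(X=7) = (1-p)^(k-1)×p = (6/25)^6×19/25 = 886464/6103515625

P(X=7) = 886464/6103515625 ≈ 0.01%


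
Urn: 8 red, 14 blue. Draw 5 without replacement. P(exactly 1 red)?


Hypergeometric: C(8,1)×C(14,4)/C(22,5)
= 8×1001/26334 = 52/171

P(X=1) = 52/171 ≈ 30.41%


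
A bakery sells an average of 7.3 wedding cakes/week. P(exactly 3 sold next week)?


Poisson(λ=7.3): P(X=3) = e^(-λ)×λ^k/k!
= e^(-7.3) × 7.3^3 / 3!
≈ 0.0006755387752 × 389.017 / 6 ≈ 0.043799

P(X=3) ≈ 0.043799 ≈ 4.38%


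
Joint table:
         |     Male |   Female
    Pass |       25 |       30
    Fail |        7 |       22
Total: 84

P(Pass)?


P(Pass) = (25+30)/84 = 55/84

P(Pass) = 55/84 ≈ 65.48%


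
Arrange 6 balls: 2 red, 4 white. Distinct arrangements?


6!/(2!×4!) = 15

15


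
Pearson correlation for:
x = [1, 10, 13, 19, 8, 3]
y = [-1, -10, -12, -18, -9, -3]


n=6, Σx=54, Σy=-53, Σxy=-680, Σx²=704, Σy²=659
r = (6×(-680) - 54×(-53))/√((6×704 - 54²)(6×659 - (-53)²))
= -1218/√(1308×1145) = -1218/√1497660 ≈ -1218/1223.7892 ≈ -0.9953

r ≈ -0.9953


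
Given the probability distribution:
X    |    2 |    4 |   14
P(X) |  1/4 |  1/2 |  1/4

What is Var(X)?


E[X] = 6
E[X²] = 58
Var(X) = E[X²] - (E[X])² = 58 - 36 = 22

Var(X) = 22 ≈ 22.0000


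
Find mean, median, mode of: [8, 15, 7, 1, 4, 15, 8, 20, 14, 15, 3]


Sorted: [1, 3, 4, 7, 8, 8, 14, 15, 15, 15, 20]
Mean = 110/11 = 10
Median = 8
Freq: {8: 2, 15: 3, 7: 1, 1: 1, 4: 1, 20: 1, 14: 1, 3: 1}
Mode: [15]

Mean=10, Median=8, Mode=15


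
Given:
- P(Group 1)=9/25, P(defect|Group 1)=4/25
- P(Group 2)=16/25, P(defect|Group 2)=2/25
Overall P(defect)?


P(B) = Σ P(B|Aᵢ)×P(Aᵢ)
  4/25×9/25 = 36/625
  2/25×16/25 = 32/625
Sum = 68/625

P(defect) = 68/625 ≈ 10.88%


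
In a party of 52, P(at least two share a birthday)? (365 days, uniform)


P(all different) = Π(365-i)/365 for i=0..51
= 0.021995
P(match) = 1 - 0.021995 = 0.978005

P ≈ 0.9780 ≈ 97.80%


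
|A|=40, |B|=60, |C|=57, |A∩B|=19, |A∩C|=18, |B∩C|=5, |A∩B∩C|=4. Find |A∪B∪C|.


|A∪B∪C| = 40+60+57-19-18-5+4 = 119

|A∪B∪C| = 119


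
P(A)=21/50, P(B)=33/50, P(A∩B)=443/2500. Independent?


P(A)×P(B) = 693/2500
P(A∩B) = 443/2500
Not equal → NOT independent

No, not independent


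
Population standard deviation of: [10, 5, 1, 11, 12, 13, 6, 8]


Mean = 66/8 = 33/4
  (10-33/4)²=49/16
  (5-33/4)²=169/16
  (1-33/4)²=841/16
  (11-33/4)²=121/16
  (12-33/4)²=225/16
  (13-33/4)²=361/16
  (6-33/4)²=81/16
  (8-33/4)²=1/16
Σ(x-μ)² = 231/2
σ² = (231/2)/8 = 231/16

σ = √(231/16) ≈ 3.7997


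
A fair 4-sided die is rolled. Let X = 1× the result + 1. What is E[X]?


E[die] = (1+4)/2 = 5/2
E[X] = 1×5/2 + 1 = 7/2

E[X] = 7/2


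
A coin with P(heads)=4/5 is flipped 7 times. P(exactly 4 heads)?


Binomial: P(X=4) = C(7,4)×p^4×(1-p)^3
= 35 × 256/625 × 1/125 = 1792/15625

P(X=4) = 1792/15625 ≈ 11.47%


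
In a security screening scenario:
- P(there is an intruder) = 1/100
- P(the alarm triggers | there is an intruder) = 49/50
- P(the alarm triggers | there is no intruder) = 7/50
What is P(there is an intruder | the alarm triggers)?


Using Bayes' theorem:
P(A|B) = P(B|A)·P(A) / P(B)

P(the alarm triggers) = 49/50 × 1/100 + 7/50 × 99/100
= 49/5000 + 693/5000 = 371/2500

P(there is an intruder|the alarm triggers) = (49/5000) / (371/2500) = 7/106

P(there is an intruder|the alarm triggers) = 7/106 ≈ 6.60%


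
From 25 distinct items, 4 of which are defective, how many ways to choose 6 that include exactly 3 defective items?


Choose 3 of the 4 defective items and 3 of the other 21 items:
C(4,3)×C(21,3) = 4×1330 = 5320

5320


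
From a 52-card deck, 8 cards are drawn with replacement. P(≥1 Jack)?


P(not a Jack) = 48/52 = 12/13
P(none in 8 draws) = (12/13)^8 = 429981696/815730721
P(≥1 Jack) = 1 - 429981696/815730721 = 385749025/815730721

P = 385749025/815730721 ≈ 47.29%


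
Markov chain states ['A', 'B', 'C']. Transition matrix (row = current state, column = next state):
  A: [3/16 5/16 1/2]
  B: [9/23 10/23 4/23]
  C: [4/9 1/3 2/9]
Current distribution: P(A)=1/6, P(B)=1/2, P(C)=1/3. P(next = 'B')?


P(next=B) = Σᵢ P(now=i)×P(i→B)
= 1/6×5/16 + 1/2×10/23 + 1/3×1/3
= 5/96 + 5/23 + 1/9 = 2521/6624

P = 2521/6624 ≈ 0.3806


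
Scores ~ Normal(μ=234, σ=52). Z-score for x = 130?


z = (x - μ)/σ = (130 - 234)/52 = -2.0

z = -2.0


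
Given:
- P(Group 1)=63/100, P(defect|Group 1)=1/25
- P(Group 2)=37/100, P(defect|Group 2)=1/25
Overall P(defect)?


P(B) = Σ P(B|Aᵢ)×P(Aᵢ)
  1/25×63/100 = 63/2500
  1/25×37/100 = 37/2500
Sum = 1/25

P(defect) = 1/25 ≈ 4.00%


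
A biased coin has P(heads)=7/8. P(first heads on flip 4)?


Geometric: P(X=4) = (1-p)^(k-1)×p = (1/8)^3×7/8 = 7/4096

P(X=4) = 7/4096 ≈ 0.17%


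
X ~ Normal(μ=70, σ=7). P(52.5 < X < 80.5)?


z₁=(52.5-70)/7=-2.5, z₂=(80.5-70)/7=1.5
P = Φ(1.5) - Φ(-2.5) = 0.933193 - 0.006210 = 0.926983 ≈ 0.9270

P(52.5 < X < 80.5) ≈ 0.9270


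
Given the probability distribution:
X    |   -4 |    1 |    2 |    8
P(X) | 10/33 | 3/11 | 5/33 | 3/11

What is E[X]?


E[X] = Σ x·P(X=x)
= (-4)×(10/33) + (1)×(3/11) + (2)×(5/33) + (8)×(3/11)
= 17/11

E[X] = 17/11


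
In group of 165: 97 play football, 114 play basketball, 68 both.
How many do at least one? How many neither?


|A∪B| = 97+114-68 = 143
Neither = 165-143 = 22

At least one: 143; Neither: 22


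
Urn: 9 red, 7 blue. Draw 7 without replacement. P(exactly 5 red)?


Hypergeometric: C(9,5)×C(7,2)/C(16,7)
= 126×21/11440 = 1323/5720

P(X=5) = 1323/5720 ≈ 23.13%


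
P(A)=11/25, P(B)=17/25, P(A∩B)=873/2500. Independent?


P(A)×P(B) = 187/625
P(A∩B) = 873/2500
Not equal → NOT independent

No, not independent


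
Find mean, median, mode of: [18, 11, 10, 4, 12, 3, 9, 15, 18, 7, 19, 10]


Sorted: [3, 4, 7, 9, 10, 10, 11, 12, 15, 18, 18, 19]
Mean = 136/12 = 34/3
Median = 21/2
Freq: {18: 2, 11: 1, 10: 2, 4: 1, 12: 1, 3: 1, 9: 1, 15: 1, 7: 1, 19: 1}
Mode: [10, 18]

Mean=34/3, Median=21/2, Mode=[10, 18]


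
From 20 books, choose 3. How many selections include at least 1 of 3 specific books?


Complement: C(20,3) - C(17,3) = 1140 - 680 = 460

460


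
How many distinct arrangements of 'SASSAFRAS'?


Letters: 9, freq: {'S': 4, 'A': 3, 'F': 1, 'R': 1}
9!/(4!×3!×1!×1!) = 362880/144 = 2520

2520


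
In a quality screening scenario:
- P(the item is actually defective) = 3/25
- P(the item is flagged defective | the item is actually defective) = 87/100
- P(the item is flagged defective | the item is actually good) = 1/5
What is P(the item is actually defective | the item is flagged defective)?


Using Bayes' theorem:
P(A|B) = P(B|A)·P(A) / P(B)

P(the item is flagged defective) = 87/100 × 3/25 + 1/5 × 22/25
= 261/2500 + 22/125 = 701/2500

P(the item is actually defective|the item is flagged defective) = (261/2500) / (701/2500) = 261/701

P(the item is actually defective|the item is flagged defective) = 261/701 ≈ 37.23%
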